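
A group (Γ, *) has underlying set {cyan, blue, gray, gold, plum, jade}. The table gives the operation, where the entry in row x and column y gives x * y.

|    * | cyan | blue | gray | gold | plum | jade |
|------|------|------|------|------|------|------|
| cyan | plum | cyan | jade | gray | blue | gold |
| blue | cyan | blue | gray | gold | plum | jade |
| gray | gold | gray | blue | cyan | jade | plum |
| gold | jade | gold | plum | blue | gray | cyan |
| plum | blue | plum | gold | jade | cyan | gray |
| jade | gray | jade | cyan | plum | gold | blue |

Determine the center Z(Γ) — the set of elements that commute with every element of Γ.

An element z is central iff its row equals its column in the table.
For plum: plum * jade = gray ≠ gold = jade * plum, so plum ∉ Z.
Checking each element this way leaves Z(Γ) = {blue}.
(Structurally, Γ here is isomorphic to the symmetric group S_3.)

{blue}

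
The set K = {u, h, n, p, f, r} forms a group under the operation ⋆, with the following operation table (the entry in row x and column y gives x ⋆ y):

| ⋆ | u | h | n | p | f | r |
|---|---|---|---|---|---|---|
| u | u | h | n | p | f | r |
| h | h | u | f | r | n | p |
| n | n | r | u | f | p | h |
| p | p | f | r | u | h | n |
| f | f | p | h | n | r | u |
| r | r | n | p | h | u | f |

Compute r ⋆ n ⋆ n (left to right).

r ⋆ n = p
p ⋆ n = r

r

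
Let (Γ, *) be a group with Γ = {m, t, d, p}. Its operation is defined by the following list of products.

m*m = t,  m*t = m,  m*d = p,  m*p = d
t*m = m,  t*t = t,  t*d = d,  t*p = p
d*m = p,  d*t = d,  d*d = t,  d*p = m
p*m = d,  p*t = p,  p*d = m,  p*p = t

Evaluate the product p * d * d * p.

t

p * d = m
m * d = p
p * p = t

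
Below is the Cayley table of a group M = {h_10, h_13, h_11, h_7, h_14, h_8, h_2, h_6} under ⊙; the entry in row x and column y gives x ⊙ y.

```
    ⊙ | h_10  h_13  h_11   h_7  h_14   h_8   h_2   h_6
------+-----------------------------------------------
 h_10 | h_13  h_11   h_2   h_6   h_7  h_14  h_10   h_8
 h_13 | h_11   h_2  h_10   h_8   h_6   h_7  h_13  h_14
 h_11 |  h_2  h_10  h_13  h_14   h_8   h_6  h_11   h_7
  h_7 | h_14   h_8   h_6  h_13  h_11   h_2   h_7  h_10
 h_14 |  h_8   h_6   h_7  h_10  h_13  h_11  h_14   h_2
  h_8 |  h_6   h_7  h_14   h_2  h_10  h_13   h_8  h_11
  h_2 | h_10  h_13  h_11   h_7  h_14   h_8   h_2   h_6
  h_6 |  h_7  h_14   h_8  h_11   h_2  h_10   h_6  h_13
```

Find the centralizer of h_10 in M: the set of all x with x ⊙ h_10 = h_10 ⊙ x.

{h_10, h_11, h_13, h_2}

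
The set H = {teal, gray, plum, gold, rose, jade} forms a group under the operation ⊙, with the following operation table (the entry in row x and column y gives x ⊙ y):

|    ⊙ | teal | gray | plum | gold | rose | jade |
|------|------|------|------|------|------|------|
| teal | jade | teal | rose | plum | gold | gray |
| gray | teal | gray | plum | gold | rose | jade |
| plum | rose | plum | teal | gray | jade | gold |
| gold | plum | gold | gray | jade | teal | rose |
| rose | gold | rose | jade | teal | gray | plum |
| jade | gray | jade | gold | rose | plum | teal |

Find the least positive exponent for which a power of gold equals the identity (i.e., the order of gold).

The identity element is gray (its row matches the header).
gold^1 = gold
gold^2 = gold ⊙ gold = jade
gold^3 = jade ⊙ gold = rose
gold^4 = rose ⊙ gold = teal
gold^5 = teal ⊙ gold = plum
gold^6 = plum ⊙ gold = gray
The first power of gold equal to the identity is gold^6, so ord(gold) = 6.

6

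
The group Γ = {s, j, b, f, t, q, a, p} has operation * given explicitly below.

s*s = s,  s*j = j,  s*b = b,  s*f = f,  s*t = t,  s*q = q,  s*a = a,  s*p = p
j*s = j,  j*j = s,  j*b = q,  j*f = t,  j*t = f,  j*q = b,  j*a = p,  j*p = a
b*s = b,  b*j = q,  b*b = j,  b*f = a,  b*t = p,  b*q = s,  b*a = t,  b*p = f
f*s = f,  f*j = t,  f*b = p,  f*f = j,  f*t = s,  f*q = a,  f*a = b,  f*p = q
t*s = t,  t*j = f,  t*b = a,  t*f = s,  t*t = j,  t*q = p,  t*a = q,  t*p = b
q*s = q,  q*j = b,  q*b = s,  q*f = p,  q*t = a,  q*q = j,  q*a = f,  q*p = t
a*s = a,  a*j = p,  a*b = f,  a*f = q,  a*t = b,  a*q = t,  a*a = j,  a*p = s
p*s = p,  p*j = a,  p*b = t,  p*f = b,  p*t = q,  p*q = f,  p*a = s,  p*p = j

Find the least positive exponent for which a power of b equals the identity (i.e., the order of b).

4

The identity element is s (its row matches the header).
b^1 = b
b^2 = b * b = j
b^3 = j * b = q
b^4 = q * b = s
The first power of b equal to the identity is b^4, so ord(b) = 4.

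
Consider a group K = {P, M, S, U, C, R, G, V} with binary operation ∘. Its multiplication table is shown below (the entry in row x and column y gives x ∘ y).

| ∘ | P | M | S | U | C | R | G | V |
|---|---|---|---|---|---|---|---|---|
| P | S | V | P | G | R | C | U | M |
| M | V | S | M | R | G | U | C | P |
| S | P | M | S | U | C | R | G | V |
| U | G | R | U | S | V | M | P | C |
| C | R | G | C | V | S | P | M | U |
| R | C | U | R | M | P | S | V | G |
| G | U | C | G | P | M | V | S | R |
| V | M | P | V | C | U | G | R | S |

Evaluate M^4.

S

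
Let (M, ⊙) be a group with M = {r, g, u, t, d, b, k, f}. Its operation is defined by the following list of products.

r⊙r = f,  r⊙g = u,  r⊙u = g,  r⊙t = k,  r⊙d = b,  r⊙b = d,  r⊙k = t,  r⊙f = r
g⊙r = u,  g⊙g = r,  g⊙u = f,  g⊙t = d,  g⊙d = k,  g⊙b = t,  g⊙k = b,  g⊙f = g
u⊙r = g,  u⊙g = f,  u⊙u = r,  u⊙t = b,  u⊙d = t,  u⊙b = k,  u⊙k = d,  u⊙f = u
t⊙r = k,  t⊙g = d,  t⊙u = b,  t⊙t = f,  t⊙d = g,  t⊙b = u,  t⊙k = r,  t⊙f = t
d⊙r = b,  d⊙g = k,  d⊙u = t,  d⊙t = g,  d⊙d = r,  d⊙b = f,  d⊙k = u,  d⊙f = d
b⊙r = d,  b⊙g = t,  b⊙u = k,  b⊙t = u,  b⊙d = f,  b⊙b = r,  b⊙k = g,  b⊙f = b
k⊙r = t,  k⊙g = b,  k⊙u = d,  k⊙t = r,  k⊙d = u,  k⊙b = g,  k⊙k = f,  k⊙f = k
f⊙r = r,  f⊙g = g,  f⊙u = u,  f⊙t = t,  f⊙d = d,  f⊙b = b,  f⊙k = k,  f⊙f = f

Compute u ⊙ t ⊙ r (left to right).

d

u ⊙ t = b
b ⊙ r = d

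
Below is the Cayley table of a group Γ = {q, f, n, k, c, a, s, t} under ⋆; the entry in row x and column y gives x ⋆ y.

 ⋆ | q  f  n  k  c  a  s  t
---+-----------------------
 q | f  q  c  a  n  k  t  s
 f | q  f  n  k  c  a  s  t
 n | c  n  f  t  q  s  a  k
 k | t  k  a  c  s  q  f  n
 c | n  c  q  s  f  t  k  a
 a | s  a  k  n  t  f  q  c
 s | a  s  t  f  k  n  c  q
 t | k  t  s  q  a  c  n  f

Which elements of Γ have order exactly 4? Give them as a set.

{k, s}

Identity is f. Compute the order of each non-identity element by repeated multiplication:
  q: q → f  (order 2)
  n: n → f  (order 2)
  k: k → c → s → f  (order 4)
  c: c → f  (order 2)
  a: a → f  (order 2)
  s: s → c → k → f  (order 4)
  t: t → f  (order 2)
Elements of order 4: {k, s}.
(Structurally, Γ here is isomorphic to the dihedral group D_4.)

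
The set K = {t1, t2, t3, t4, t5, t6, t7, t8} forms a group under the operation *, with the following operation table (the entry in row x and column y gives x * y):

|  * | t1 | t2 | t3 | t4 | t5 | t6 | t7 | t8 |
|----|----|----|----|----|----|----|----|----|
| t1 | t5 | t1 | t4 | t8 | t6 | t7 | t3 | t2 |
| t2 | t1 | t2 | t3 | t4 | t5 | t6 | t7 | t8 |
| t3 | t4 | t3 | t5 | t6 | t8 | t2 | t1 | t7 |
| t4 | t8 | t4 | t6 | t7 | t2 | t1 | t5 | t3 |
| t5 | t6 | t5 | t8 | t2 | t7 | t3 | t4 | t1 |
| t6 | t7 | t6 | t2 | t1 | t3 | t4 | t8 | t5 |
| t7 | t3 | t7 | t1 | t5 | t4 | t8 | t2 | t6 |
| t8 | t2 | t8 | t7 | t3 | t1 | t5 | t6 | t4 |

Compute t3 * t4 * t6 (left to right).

t4

t3 * t4 = t6
t6 * t6 = t4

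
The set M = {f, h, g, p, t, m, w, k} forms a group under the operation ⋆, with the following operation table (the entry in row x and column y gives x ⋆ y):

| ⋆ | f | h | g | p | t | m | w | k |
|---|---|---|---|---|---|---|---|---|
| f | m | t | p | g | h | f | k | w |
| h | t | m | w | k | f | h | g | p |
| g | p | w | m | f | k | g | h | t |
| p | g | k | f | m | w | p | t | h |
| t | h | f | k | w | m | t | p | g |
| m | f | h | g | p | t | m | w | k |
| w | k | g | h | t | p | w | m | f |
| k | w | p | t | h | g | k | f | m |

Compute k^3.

k^1 = k
k^2 = k ⋆ k = m
k^3 = m ⋆ k = k

k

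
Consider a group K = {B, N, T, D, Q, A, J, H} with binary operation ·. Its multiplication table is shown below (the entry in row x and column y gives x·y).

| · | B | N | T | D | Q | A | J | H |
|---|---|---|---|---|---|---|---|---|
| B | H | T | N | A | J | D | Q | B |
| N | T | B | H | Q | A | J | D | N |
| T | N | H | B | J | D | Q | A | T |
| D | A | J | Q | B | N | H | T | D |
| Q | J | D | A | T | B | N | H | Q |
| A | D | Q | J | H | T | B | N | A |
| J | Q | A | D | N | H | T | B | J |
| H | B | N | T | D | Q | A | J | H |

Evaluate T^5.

T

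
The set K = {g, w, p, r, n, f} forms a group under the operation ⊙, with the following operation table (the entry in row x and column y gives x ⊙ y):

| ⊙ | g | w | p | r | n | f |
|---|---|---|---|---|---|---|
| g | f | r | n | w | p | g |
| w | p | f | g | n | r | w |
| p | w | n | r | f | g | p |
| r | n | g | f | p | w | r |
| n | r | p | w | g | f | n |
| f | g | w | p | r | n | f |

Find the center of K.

An element z is central iff its row equals its column in the table.
For g: g ⊙ r = w ≠ n = r ⊙ g, so g ∉ Z.
Checking each element this way leaves Z(K) = {f}.
(Structurally, K here is isomorphic to the symmetric group S_3.)

{f}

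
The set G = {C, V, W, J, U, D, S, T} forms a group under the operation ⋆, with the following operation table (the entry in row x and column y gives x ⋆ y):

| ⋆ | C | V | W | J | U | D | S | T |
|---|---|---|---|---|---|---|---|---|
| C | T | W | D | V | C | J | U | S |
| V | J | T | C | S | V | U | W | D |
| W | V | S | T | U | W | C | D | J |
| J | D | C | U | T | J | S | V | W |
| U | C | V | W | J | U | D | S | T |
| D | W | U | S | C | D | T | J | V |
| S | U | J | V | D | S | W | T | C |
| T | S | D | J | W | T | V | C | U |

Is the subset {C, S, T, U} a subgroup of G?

Yes

{C, S, T, U} contains the identity U.
Checking products: every product of two elements of {C, S, T, U} (read from the table) lies in {C, S, T, U}, so the set is closed.
In a finite group, a nonempty closed subset is a subgroup. So {C, S, T, U} ≤ G.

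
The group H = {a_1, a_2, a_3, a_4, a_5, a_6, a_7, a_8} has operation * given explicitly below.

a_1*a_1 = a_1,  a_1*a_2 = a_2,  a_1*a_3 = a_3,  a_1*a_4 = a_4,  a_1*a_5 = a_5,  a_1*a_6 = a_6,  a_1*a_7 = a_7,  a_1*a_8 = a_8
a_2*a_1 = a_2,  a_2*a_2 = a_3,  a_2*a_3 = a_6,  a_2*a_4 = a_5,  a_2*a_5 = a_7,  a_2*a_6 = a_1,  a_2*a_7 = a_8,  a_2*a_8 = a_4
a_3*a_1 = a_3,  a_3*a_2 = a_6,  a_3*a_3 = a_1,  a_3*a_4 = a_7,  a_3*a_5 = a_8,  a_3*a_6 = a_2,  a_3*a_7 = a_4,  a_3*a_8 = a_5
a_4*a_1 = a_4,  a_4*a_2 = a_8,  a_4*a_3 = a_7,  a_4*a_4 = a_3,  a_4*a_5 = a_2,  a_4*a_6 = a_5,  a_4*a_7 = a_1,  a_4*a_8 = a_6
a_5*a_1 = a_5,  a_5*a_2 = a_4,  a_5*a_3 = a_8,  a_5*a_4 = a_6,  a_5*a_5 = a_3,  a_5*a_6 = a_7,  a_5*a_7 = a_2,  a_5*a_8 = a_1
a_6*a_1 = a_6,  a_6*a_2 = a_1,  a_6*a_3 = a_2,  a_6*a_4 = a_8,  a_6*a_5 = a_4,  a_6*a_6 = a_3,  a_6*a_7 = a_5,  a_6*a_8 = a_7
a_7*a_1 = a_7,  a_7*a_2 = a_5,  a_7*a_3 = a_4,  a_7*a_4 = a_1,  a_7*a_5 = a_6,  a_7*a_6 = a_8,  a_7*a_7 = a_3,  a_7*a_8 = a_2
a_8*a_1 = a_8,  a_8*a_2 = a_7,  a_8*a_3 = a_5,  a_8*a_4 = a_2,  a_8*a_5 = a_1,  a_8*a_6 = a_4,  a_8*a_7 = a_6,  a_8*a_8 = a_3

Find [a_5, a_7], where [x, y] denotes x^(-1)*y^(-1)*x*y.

a_3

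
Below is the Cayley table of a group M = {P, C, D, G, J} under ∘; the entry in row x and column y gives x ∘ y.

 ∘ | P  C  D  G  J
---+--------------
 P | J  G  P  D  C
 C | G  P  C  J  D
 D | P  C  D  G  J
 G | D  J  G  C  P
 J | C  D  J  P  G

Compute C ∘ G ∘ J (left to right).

C ∘ G = J
J ∘ J = G
(Structurally, M here is isomorphic to the cyclic group Z_5.)

G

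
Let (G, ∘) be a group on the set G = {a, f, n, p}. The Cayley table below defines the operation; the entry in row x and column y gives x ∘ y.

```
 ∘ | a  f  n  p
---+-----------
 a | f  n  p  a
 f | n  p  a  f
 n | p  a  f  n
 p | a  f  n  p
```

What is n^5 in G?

n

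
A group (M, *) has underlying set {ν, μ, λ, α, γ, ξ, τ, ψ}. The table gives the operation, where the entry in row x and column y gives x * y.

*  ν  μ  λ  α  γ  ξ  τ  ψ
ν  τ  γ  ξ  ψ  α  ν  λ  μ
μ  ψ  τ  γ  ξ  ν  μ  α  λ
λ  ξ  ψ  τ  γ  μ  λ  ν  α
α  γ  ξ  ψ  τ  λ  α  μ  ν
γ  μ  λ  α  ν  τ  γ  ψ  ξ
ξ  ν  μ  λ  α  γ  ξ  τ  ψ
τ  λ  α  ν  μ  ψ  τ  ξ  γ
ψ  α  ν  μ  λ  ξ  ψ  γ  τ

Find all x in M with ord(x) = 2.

Identity is ξ. Compute the order of each non-identity element by repeated multiplication:
  ν: ν → τ → λ → ξ  (order 4)
  μ: μ → τ → α → ξ  (order 4)
  λ: λ → τ → ν → ξ  (order 4)
  α: α → τ → μ → ξ  (order 4)
  γ: γ → τ → ψ → ξ  (order 4)
  τ: τ → ξ  (order 2)
  ψ: ψ → τ → γ → ξ  (order 4)
Elements of order 2: {τ}.

{τ}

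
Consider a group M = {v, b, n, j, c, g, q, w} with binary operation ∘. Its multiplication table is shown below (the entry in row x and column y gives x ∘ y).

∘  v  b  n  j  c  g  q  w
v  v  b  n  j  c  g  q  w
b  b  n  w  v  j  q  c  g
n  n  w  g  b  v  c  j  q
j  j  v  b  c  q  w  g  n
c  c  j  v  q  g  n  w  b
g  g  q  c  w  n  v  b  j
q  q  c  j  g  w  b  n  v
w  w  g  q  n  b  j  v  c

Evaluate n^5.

n^1 = n
n^2 = n ∘ n = g
n^3 = g ∘ n = c
n^4 = c ∘ n = v
n^5 = v ∘ n = n

n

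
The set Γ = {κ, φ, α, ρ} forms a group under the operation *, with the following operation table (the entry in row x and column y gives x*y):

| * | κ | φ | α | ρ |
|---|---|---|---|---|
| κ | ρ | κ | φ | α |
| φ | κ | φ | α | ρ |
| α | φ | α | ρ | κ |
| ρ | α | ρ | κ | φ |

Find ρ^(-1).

ρ

First locate the identity: row φ matches the header, so φ is the identity.
Scan row ρ for φ: ρ*ρ = φ. Hence ρ^(-1) = ρ.
(Structurally, Γ here is isomorphic to the cyclic group Z_4.)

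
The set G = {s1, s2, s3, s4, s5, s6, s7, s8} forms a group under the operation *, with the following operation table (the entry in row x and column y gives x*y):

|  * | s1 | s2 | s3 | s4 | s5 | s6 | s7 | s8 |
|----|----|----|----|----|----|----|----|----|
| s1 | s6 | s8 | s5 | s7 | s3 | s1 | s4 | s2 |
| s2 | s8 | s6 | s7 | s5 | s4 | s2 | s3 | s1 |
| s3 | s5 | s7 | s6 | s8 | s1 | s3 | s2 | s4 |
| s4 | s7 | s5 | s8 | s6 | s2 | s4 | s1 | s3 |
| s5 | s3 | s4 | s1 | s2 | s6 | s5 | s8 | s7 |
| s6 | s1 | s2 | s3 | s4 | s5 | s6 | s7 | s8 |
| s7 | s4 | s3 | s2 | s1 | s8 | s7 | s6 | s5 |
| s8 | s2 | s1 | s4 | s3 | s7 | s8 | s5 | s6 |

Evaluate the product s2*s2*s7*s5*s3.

s2*s2 = s6
s6*s7 = s7
s7*s5 = s8
s8*s3 = s4

s4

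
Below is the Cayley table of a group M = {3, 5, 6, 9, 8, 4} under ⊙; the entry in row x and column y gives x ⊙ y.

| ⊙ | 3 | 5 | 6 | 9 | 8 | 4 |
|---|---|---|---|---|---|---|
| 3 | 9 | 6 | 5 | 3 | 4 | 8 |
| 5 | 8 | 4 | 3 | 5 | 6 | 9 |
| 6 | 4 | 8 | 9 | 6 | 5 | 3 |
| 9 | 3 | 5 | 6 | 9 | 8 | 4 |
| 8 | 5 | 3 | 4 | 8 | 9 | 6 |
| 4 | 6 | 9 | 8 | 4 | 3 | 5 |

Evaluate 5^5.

4

5^1 = 5
5^2 = 5 ⊙ 5 = 4
5^3 = 4 ⊙ 5 = 9
5^4 = 9 ⊙ 5 = 5
5^5 = 5 ⊙ 5 = 4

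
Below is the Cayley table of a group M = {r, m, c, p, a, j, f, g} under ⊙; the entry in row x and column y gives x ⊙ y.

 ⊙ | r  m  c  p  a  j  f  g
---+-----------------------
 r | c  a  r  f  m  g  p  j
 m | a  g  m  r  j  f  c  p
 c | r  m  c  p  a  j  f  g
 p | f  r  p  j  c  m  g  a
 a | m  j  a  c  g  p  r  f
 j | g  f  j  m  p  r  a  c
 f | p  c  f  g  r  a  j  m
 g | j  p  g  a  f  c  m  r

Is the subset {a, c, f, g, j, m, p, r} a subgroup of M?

{a, c, f, g, j, m, p, r} contains the identity c.
Checking products: every product of two elements of {a, c, f, g, j, m, p, r} (read from the table) lies in {a, c, f, g, j, m, p, r}, so the set is closed.
In a finite group, a nonempty closed subset is a subgroup. So {a, c, f, g, j, m, p, r} ≤ M.

Yes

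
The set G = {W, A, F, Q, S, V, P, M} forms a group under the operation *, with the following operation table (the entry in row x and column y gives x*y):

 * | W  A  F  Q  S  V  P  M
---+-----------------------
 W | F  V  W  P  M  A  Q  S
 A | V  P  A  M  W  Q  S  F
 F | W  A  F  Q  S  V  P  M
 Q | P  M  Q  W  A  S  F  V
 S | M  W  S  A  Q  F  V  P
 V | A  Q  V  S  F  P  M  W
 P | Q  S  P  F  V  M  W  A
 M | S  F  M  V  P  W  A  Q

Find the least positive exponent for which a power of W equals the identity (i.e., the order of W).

The identity element is F (its row matches the header).
W^1 = W
W^2 = W*W = F
The first power of W equal to the identity is W^2, so ord(W) = 2.
(Structurally, G here is isomorphic to the cyclic group Z_8.)

2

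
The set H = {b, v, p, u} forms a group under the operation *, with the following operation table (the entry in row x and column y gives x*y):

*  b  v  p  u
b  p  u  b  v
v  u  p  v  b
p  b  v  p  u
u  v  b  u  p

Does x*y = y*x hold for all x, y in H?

Check whether the table is symmetric across its main diagonal.
Every entry (row x, col y) equals the entry (row y, col x), so H is abelian.
(In fact H ≅ the Klein four-group V_4.)

Yes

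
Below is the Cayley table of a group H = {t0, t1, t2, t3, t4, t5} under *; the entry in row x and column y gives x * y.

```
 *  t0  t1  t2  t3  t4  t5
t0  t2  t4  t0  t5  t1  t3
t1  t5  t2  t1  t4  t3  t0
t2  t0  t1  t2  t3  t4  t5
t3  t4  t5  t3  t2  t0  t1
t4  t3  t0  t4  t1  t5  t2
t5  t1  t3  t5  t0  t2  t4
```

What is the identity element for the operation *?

The identity e satisfies e * x = x for all x, so its row in the table reproduces the column headers.
Row t2 reads: t0, t1, t2, t3, t4, t5 — exactly the header order. So t2 is the identity.
(Structurally, H here is isomorphic to the symmetric group S_3.)

t2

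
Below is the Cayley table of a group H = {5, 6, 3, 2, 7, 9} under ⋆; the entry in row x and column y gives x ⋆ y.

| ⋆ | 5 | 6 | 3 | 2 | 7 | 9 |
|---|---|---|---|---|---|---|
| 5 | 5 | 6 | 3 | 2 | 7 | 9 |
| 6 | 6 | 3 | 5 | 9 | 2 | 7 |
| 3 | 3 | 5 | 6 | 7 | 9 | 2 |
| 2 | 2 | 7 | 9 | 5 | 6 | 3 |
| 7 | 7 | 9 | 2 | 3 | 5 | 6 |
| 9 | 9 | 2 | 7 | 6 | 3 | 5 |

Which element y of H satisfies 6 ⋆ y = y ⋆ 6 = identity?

First locate the identity: row 5 matches the header, so 5 is the identity.
Scan row 6 for 5: 6 ⋆ 3 = 5. Hence 6^(-1) = 3.

3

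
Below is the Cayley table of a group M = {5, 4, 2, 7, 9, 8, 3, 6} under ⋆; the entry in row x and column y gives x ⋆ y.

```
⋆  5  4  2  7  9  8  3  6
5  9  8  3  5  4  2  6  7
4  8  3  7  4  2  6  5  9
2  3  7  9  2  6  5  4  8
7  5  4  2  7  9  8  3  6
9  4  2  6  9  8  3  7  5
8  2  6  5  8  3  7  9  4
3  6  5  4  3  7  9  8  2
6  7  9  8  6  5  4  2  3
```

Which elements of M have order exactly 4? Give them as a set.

{3, 9}

Identity is 7. Compute the order of each non-identity element by repeated multiplication:
  5: 5 → 9 → 4 → 8 → 2 → 3 → 6 → 7  (order 8)
  4: 4 → 3 → 5 → 8 → 6 → 9 → 2 → 7  (order 8)
  2: 2 → 9 → 6 → 8 → 5 → 3 → 4 → 7  (order 8)
  9: 9 → 8 → 3 → 7  (order 4)
  8: 8 → 7  (order 2)
  3: 3 → 8 → 9 → 7  (order 4)
  6: 6 → 3 → 2 → 8 → 4 → 9 → 5 → 7  (order 8)
Elements of order 4: {3, 9}.
(Structurally, M here is isomorphic to the cyclic group Z_8.)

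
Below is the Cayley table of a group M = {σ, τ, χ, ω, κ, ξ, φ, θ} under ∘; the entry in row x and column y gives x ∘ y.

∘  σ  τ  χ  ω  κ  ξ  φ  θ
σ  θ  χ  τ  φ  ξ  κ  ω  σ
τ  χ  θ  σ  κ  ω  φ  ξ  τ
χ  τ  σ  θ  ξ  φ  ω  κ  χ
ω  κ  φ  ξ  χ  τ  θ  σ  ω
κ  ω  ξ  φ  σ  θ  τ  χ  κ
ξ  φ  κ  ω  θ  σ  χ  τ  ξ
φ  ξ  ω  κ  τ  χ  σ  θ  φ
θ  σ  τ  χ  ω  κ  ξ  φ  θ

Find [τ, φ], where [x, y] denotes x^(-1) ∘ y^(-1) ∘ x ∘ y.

χ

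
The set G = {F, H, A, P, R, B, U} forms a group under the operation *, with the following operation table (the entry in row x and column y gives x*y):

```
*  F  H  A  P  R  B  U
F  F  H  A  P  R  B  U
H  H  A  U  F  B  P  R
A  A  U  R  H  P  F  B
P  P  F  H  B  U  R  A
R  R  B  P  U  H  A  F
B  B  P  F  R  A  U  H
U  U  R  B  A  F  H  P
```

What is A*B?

Read row A, column B: A*B = F.

F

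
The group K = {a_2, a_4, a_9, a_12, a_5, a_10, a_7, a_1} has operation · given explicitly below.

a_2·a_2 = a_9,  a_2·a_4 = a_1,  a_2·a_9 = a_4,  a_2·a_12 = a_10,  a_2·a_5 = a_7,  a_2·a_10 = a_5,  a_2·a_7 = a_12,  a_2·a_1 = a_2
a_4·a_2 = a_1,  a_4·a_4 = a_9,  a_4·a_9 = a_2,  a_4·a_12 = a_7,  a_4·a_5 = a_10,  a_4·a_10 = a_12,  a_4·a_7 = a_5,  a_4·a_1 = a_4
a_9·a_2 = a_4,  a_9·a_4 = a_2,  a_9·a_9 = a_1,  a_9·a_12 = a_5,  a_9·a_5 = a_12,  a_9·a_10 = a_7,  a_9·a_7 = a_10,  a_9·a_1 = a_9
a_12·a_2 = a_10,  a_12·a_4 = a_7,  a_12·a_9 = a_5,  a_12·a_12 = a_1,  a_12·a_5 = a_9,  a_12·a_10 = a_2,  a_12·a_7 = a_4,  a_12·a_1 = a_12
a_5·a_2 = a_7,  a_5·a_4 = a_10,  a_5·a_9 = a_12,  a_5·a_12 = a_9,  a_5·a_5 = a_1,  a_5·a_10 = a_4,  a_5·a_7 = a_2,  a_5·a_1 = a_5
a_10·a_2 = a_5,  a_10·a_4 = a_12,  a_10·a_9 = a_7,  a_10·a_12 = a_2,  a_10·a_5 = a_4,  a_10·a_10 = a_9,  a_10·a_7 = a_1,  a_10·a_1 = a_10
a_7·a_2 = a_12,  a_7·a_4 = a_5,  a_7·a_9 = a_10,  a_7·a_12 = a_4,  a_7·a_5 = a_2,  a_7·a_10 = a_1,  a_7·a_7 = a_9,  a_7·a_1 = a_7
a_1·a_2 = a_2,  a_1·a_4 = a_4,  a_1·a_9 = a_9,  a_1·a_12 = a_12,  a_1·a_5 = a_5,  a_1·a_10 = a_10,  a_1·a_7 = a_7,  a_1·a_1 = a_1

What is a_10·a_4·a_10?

a_10·a_4 = a_12
a_12·a_10 = a_2

a_2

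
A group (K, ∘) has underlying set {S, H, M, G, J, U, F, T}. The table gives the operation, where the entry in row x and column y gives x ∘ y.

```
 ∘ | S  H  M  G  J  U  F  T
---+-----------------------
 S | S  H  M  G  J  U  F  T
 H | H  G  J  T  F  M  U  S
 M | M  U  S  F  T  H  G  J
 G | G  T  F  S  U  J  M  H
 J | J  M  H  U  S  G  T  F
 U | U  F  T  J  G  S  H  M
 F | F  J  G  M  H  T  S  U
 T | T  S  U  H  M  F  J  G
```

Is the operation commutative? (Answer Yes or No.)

H ∘ U = M but U ∘ H = F.
Since H and U do not commute, K is not abelian.

No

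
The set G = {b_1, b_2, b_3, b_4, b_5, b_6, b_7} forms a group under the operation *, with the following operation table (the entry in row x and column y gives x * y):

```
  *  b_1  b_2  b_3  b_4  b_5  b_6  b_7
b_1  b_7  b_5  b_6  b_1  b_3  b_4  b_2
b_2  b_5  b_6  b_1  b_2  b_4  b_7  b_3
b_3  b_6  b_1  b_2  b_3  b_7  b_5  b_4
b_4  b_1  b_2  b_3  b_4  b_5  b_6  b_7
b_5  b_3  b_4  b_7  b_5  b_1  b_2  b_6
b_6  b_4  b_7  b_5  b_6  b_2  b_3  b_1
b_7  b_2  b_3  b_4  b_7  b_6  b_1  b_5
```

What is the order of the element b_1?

7

The identity element is b_4 (its row matches the header).
b_1^1 = b_1
b_1^2 = b_1 * b_1 = b_7
b_1^3 = b_7 * b_1 = b_2
b_1^4 = b_2 * b_1 = b_5
b_1^5 = b_5 * b_1 = b_3
b_1^6 = b_3 * b_1 = b_6
b_1^7 = b_6 * b_1 = b_4
The first power of b_1 equal to the identity is b_1^7, so ord(b_1) = 7.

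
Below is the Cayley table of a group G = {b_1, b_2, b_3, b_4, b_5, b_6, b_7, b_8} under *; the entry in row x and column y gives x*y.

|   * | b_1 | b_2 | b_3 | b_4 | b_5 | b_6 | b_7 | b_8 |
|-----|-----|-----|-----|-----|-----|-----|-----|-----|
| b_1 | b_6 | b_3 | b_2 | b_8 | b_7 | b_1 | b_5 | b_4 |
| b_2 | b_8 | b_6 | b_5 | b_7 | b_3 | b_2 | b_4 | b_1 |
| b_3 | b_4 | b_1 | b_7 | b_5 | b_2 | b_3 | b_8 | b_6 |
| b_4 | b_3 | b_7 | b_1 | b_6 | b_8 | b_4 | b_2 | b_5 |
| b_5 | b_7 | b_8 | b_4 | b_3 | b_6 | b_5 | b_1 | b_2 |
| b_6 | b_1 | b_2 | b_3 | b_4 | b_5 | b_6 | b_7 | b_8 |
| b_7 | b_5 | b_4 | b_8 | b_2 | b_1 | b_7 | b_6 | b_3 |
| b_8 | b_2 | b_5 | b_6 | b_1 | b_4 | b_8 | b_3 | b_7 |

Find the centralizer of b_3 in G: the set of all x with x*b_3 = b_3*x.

Compare row b_3 with column b_3 entry by entry.
b_7*b_3 = b_8 = b_3*b_7, so b_7 commutes with b_3.
b_5*b_3 = b_4 but b_3*b_5 = b_2, so b_5 does not.
Collecting the elements that commute with b_3: C(b_3) = {b_3, b_6, b_7, b_8}.
(Structurally, G here is isomorphic to the dihedral group D_4.)

{b_3, b_6, b_7, b_8}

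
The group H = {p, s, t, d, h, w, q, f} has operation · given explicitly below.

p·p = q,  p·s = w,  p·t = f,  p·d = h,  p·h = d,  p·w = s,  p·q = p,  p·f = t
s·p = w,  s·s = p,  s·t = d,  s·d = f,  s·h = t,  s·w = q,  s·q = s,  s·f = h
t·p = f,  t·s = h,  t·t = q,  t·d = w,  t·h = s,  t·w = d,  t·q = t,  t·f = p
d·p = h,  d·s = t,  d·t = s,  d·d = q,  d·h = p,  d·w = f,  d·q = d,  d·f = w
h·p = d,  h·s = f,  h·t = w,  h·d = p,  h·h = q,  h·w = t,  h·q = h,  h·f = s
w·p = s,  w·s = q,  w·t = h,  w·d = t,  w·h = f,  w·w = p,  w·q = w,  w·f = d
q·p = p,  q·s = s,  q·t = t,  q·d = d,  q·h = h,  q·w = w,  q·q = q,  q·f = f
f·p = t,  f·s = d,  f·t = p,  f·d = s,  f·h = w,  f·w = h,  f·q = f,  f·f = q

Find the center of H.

{p, q}

An element z is central iff its row equals its column in the table.
For s: s·t = d ≠ h = t·s, so s ∉ Z.
Checking each element this way leaves Z(H) = {p, q}.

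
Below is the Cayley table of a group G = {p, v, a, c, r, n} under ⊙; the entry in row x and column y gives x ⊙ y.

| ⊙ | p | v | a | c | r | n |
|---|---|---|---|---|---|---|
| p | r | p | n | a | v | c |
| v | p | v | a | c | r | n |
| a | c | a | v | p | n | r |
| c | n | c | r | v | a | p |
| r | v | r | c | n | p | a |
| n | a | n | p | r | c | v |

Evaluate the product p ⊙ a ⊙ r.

p ⊙ a = n
n ⊙ r = c
(Structurally, G here is isomorphic to the symmetric group S_3.)

c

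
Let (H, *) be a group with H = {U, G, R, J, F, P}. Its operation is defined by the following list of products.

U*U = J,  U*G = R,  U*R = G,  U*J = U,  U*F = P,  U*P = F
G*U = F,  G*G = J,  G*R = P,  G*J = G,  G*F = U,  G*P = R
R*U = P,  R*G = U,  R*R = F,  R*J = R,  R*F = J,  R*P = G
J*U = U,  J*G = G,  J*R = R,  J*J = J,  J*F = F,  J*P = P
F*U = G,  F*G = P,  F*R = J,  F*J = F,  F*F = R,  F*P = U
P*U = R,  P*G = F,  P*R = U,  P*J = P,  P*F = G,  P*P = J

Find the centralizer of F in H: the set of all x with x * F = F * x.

Compare row F with column F entry by entry.
R * F = J = F * R, so R commutes with F.
U * F = P but F * U = G, so U does not.
Collecting the elements that commute with F: C(F) = {F, J, R}.
(Structurally, H here is isomorphic to the symmetric group S_3.)

{F, J, R}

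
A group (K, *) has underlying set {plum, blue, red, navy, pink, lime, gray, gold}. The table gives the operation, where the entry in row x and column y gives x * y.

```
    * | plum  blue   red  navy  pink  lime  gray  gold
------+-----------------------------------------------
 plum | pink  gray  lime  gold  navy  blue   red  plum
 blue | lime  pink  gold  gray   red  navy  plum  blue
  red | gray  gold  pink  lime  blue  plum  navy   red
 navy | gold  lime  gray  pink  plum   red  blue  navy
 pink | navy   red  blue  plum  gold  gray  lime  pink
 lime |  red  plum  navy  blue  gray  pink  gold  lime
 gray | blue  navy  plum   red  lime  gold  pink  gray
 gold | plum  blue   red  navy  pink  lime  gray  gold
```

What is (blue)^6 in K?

pink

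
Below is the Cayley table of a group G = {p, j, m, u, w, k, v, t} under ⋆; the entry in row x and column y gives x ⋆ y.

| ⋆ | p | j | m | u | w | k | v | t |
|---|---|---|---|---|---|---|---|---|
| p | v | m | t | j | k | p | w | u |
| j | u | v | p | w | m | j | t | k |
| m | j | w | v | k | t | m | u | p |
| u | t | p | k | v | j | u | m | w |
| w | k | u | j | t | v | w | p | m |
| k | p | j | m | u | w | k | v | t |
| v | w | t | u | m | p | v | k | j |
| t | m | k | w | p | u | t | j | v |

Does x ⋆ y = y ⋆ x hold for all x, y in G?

No

j ⋆ p = u but p ⋆ j = m.
Since j and p do not commute, G is not abelian.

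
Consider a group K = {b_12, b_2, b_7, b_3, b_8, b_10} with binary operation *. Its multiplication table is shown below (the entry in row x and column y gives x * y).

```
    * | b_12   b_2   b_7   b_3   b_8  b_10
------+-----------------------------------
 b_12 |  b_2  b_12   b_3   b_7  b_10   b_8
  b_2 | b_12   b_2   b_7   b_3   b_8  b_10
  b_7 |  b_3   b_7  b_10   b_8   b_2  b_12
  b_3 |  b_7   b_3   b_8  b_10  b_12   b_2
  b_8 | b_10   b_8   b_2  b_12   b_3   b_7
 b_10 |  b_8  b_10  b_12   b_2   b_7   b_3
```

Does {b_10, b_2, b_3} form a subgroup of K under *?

Yes

{b_10, b_2, b_3} contains the identity b_2.
Checking products: every product of two elements of {b_10, b_2, b_3} (read from the table) lies in {b_10, b_2, b_3}, so the set is closed.
In a finite group, a nonempty closed subset is a subgroup. So {b_10, b_2, b_3} ≤ K.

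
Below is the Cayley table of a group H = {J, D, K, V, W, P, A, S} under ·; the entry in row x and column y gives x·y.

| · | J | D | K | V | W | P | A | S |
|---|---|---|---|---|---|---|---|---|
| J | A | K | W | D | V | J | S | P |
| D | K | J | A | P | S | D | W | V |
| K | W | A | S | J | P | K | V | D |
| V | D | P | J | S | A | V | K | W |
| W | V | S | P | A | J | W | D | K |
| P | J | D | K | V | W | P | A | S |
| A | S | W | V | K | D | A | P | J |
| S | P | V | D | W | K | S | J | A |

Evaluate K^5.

K^1 = K
K^2 = K·K = S
K^3 = S·K = D
K^4 = D·K = A
K^5 = A·K = V

V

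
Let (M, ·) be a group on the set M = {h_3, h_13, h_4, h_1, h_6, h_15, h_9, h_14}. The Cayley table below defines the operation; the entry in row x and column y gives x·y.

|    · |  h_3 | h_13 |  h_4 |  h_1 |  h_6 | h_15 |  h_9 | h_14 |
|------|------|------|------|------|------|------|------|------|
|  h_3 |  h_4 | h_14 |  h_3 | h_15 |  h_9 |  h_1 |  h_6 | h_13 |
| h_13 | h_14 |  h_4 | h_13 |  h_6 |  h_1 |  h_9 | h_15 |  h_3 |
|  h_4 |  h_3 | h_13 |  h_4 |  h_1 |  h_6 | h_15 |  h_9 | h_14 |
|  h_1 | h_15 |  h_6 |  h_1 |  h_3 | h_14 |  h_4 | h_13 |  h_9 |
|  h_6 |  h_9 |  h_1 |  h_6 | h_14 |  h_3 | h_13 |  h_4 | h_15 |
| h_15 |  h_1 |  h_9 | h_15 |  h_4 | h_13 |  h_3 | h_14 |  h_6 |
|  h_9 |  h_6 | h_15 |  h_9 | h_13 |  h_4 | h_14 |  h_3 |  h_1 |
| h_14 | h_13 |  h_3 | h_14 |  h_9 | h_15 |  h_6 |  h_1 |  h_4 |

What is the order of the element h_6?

The identity element is h_4 (its row matches the header).
h_6^1 = h_6
h_6^2 = h_6·h_6 = h_3
h_6^3 = h_3·h_6 = h_9
h_6^4 = h_9·h_6 = h_4
The first power of h_6 equal to the identity is h_6^4, so ord(h_6) = 4.

4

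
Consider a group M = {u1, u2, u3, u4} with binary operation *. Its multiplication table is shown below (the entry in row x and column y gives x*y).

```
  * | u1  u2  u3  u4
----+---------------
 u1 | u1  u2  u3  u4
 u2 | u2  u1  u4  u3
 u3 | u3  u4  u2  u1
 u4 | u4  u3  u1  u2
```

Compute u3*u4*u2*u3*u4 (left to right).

u3*u4 = u1
u1*u2 = u2
u2*u3 = u4
u4*u4 = u2
(Structurally, M here is isomorphic to the cyclic group Z_4.)

u2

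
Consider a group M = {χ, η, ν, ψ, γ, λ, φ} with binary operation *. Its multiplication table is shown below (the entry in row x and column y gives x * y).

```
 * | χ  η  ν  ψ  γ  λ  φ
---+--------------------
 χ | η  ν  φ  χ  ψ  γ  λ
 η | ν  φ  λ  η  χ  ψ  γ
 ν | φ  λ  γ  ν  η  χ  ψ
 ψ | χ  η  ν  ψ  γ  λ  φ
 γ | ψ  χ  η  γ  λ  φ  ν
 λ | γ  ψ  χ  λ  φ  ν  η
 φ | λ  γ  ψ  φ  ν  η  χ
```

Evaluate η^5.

η^1 = η
η^2 = η * η = φ
η^3 = φ * η = γ
η^4 = γ * η = χ
η^5 = χ * η = ν

ν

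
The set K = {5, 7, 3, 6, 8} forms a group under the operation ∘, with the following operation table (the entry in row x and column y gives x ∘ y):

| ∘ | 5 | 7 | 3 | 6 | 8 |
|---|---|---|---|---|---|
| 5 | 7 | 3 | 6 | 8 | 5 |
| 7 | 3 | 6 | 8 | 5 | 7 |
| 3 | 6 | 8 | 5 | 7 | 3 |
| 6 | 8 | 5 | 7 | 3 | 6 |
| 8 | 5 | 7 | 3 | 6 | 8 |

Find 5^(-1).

6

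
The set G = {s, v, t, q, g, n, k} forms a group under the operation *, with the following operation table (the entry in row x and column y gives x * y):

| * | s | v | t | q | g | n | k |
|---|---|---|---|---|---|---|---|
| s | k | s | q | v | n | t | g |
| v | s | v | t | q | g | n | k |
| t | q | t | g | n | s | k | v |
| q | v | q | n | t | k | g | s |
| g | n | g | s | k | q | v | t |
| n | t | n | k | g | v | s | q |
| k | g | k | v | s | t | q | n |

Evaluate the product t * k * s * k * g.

q

t * k = v
v * s = s
s * k = g
g * g = q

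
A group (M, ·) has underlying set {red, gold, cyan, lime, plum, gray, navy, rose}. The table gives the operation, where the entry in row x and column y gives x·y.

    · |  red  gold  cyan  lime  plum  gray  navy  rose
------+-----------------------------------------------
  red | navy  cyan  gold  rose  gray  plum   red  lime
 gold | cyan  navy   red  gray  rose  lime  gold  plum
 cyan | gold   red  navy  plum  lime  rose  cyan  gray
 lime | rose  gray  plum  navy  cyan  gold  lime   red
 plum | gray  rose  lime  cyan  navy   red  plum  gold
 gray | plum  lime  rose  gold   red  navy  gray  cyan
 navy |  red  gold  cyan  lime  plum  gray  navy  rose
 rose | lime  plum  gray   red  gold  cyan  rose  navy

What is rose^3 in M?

rose

rose^1 = rose
rose^2 = rose·rose = navy
rose^3 = navy·rose = rose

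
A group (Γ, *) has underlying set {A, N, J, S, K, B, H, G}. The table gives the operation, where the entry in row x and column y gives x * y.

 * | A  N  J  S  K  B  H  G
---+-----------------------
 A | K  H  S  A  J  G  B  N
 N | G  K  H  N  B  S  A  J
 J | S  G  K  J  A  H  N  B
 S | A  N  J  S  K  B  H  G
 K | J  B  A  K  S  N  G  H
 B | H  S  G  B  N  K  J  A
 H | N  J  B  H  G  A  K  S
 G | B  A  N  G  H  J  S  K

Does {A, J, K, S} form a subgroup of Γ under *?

Yes

{A, J, K, S} contains the identity S.
Checking products: every product of two elements of {A, J, K, S} (read from the table) lies in {A, J, K, S}, so the set is closed.
In a finite group, a nonempty closed subset is a subgroup. So {A, J, K, S} ≤ Γ.
(Structurally, Γ here is isomorphic to the quaternion group Q_8.)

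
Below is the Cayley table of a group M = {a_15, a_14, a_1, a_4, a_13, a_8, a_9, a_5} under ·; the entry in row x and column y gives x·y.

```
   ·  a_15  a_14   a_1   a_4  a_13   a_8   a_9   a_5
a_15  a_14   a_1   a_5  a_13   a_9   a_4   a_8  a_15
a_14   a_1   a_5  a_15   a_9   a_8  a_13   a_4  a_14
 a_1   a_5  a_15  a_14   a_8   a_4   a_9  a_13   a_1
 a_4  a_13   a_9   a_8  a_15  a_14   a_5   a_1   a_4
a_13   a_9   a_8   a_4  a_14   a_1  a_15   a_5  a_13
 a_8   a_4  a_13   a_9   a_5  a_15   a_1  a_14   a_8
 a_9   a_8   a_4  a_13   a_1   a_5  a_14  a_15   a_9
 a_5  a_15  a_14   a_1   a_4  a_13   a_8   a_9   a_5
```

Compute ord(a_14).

The identity element is a_5 (its row matches the header).
a_14^1 = a_14
a_14^2 = a_14·a_14 = a_5
The first power of a_14 equal to the identity is a_14^2, so ord(a_14) = 2.

2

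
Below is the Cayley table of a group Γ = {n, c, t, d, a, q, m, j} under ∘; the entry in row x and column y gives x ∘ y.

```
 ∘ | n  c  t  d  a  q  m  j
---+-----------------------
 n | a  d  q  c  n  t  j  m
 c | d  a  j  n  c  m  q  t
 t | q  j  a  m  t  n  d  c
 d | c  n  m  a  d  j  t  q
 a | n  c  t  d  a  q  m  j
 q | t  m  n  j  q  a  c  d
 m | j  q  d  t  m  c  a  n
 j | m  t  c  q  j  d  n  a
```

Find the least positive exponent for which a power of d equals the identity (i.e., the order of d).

The identity element is a (its row matches the header).
d^1 = d
d^2 = d ∘ d = a
The first power of d equal to the identity is d^2, so ord(d) = 2.

2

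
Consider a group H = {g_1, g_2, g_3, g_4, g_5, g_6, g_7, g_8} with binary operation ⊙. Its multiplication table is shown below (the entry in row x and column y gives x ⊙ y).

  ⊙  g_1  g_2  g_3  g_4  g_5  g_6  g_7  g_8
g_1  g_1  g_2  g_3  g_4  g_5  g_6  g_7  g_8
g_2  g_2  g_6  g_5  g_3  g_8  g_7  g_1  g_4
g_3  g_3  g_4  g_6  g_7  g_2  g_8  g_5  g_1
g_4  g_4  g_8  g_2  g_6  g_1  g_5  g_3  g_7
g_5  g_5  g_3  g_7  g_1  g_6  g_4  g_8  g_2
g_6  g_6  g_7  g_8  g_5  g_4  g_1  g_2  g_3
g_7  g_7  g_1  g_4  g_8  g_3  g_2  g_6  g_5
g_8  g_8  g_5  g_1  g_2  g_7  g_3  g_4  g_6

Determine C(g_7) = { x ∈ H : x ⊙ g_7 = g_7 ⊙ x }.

{g_1, g_2, g_6, g_7}

Compare row g_7 with column g_7 entry by entry.
g_2 ⊙ g_7 = g_1 = g_7 ⊙ g_2, so g_2 commutes with g_7.
g_4 ⊙ g_7 = g_3 but g_7 ⊙ g_4 = g_8, so g_4 does not.
Collecting the elements that commute with g_7: C(g_7) = {g_1, g_2, g_6, g_7}.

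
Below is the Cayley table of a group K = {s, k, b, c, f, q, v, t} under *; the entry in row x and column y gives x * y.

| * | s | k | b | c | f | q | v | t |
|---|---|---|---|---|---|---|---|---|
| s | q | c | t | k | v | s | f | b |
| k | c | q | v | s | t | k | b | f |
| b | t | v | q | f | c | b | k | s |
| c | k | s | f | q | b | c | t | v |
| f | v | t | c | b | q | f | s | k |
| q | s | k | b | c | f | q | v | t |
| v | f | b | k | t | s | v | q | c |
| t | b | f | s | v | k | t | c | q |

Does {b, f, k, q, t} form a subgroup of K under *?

b * t = s, which is not in {b, f, k, q, t}.
The subset is not closed under *, so it is not a subgroup.

No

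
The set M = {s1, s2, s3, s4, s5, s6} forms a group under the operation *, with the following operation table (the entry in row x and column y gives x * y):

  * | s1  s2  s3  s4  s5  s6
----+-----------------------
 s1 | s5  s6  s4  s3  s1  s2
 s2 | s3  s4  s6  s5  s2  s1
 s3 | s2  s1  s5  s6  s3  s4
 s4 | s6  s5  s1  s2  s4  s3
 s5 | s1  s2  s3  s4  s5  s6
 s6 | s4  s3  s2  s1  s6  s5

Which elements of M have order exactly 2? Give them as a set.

Identity is s5. Compute the order of each non-identity element by repeated multiplication:
  s1: s1 → s5  (order 2)
  s2: s2 → s4 → s5  (order 3)
  s3: s3 → s5  (order 2)
  s4: s4 → s2 → s5  (order 3)
  s6: s6 → s5  (order 2)
Elements of order 2: {s1, s3, s6}.
(Structurally, M here is isomorphic to the symmetric group S_3.)

{s1, s3, s6}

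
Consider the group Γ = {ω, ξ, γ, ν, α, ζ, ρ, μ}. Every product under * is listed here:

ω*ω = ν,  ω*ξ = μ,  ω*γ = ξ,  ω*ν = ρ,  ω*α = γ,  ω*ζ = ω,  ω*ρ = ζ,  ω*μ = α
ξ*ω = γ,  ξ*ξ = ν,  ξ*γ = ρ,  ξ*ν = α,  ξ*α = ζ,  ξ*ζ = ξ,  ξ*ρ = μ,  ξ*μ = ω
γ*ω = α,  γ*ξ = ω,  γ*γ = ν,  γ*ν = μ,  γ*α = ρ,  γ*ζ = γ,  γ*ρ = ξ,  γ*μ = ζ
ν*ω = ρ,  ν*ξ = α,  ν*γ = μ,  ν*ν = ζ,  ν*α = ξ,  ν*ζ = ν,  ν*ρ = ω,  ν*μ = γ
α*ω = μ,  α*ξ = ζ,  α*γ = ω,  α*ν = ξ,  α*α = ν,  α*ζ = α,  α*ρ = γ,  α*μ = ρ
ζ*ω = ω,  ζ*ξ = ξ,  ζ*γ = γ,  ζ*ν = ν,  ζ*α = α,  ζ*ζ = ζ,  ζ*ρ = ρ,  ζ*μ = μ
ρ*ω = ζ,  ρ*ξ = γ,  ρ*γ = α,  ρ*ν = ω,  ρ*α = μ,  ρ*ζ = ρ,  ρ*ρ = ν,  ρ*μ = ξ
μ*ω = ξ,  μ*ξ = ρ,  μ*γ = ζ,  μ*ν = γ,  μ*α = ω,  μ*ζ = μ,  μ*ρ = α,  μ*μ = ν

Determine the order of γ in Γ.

4

The identity element is ζ (its row matches the header).
γ^1 = γ
γ^2 = γ * γ = ν
γ^3 = ν * γ = μ
γ^4 = μ * γ = ζ
The first power of γ equal to the identity is γ^4, so ord(γ) = 4.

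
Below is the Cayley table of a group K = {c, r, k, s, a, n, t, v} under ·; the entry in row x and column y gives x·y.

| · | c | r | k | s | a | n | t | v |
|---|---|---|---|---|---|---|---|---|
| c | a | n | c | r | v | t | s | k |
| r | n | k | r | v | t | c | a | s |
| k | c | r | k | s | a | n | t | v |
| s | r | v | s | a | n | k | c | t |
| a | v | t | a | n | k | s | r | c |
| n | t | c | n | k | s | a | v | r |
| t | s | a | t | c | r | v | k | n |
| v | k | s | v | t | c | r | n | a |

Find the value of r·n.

c

Read row r, column n: r·n = c.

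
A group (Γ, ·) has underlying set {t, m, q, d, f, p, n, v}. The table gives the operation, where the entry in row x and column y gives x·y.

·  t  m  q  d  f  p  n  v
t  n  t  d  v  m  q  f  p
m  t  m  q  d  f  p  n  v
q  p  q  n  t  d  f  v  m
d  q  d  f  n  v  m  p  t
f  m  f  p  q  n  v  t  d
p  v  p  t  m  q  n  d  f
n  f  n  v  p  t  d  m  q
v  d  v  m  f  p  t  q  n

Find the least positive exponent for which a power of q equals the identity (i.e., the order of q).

4

The identity element is m (its row matches the header).
q^1 = q
q^2 = q·q = n
q^3 = n·q = v
q^4 = v·q = m
The first power of q equal to the identity is q^4, so ord(q) = 4.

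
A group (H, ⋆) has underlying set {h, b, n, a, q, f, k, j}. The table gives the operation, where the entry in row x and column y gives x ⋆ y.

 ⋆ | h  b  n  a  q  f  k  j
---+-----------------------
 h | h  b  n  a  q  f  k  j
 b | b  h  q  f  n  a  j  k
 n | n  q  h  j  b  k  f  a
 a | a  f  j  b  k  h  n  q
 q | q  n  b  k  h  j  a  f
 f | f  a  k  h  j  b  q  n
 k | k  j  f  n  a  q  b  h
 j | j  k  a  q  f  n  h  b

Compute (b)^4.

b^1 = b
b^2 = b ⋆ b = h
b^3 = h ⋆ b = b
b^4 = b ⋆ b = h

h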